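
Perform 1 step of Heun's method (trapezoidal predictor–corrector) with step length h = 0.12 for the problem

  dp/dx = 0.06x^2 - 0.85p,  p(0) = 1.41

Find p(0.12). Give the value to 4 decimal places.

1.2736

Heun: k1 = f(x_n, p_n); k2 = f(x_n + h, p_n + h·k1); p_{n+1} = p_n + (h/2)·(k1 + k2).
x=0.000000, p=1.410000:
  k1 = f(0.000000, 1.410000) = -1.198500
  k2 = f(0.120000, 1.266180) = -1.075389
  p ← 1.410000 + (0.12/2)·(-1.198500 + (-1.075389)) = 1.273567
p(0.12) ≈ 1.2736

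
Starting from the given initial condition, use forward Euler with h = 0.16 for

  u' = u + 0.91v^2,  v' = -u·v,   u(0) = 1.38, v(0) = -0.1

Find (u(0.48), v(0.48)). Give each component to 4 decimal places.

2.1575, -0.0407

Euler on (u,v): u_{n+1} = u_n + h·u', v_{n+1} = v_n + h·v'.
0.000000: (1.380000, -0.100000); f=(1.389100, 0.138000) → (1.602256, -0.077920)
0.160000: (1.602256, -0.077920); f=(1.607781, 0.124848) → (1.859501, -0.057944)
0.320000: (1.859501, -0.057944); f=(1.862556, 0.107748) → (2.157510, -0.040705)
(u(0.48), v(0.48)) ≈ (2.1575, -0.0407)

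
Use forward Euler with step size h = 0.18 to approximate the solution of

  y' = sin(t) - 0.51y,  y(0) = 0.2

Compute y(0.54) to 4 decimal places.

0.2425

Euler: y_{n+1} = y_n + h·f(t_n, y_n).
t=0.000000, y=0.200000: f=-0.102000 → y ← 0.200000 + 0.18·(-0.102000) = 0.181640
t=0.180000, y=0.181640: f=0.086393 → y ← 0.181640 + 0.18·0.086393 = 0.197191
t=0.360000, y=0.197191: f=0.251707 → y ← 0.197191 + 0.18·0.251707 = 0.242498
y(0.54) ≈ 0.2425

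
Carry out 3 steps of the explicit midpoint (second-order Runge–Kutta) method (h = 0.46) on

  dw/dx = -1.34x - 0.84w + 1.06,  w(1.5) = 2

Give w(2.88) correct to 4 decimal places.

-1.0317

Midpoint: k1 = f(x_n, w_n); k2 = f(x_n + h/2, w_n + (h/2)·k1); w_{n+1} = w_n + h·k2.
x=1.500000, w=2.000000:
  k1 = f(1.500000, 2.000000) = -2.630000
  k2 = f(1.730000, 1.395100) = -2.430084
  w ← 2.000000 + 0.46·(-2.430084) = 0.882161
x=1.960000, w=0.882161:
  k1 = f(1.960000, 0.882161) = -2.307416
  k2 = f(2.190000, 0.351456) = -2.169823
  w ← 0.882161 + 0.46·(-2.169823) = -0.115957
x=2.420000, w=-0.115957:
  k1 = f(2.420000, -0.115957) = -2.085396
  k2 = f(2.650000, -0.595598) = -1.990697
  w ← -0.115957 + 0.46·(-1.990697) = -1.031678
w(2.88) ≈ -1.0317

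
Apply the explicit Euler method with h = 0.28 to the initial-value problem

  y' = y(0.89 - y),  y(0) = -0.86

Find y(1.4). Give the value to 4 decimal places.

Euler: y_{n+1} = y_n + h·f(s_n, y_n).
s=0.000000, y=-0.860000: f=-1.505000 → y ← -0.860000 + 0.28·(-1.505000) = -1.281400
s=0.280000, y=-1.281400: f=-2.782432 → y ← -1.281400 + 0.28·(-2.782432) = -2.060481
s=0.560000, y=-2.060481: f=-6.079410 → y ← -2.060481 + 0.28·(-6.079410) = -3.762716
s=0.840000, y=-3.762716: f=-17.506846 → y ← -3.762716 + 0.28·(-17.506846) = -8.664633
s=1.120000, y=-8.664633: f=-82.787382 → y ← -8.664633 + 0.28·(-82.787382) = -31.845100
y(1.4) ≈ -31.8451

-31.8451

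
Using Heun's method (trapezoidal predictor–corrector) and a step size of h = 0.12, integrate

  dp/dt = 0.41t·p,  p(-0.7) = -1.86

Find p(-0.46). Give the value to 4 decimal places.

-1.7568

Heun: k1 = f(t_n, p_n); k2 = f(t_n + h, p_n + h·k1); p_{n+1} = p_n + (h/2)·(k1 + k2).
t=-0.700000, p=-1.860000:
  k1 = f(-0.700000, -1.860000) = 0.533820
  k2 = f(-0.580000, -1.795942) = 0.427075
  p ← -1.860000 + (0.12/2)·(0.533820 + 0.427075) = -1.802346
t=-0.580000, p=-1.802346:
  k1 = f(-0.580000, -1.802346) = 0.428598
  k2 = f(-0.460000, -1.750915) = 0.330222
  p ← -1.802346 + (0.12/2)·(0.428598 + 0.330222) = -1.756817
p(-0.46) ≈ -1.7568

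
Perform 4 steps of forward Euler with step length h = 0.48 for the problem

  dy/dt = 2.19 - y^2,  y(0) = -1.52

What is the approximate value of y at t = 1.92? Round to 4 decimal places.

-3.1441

Euler: y_{n+1} = y_n + h·f(t_n, y_n).
t=0.000000, y=-1.520000: f=-0.120400 → y ← -1.520000 + 0.48·(-0.120400) = -1.577792
t=0.480000, y=-1.577792: f=-0.299428 → y ← -1.577792 + 0.48·(-0.299428) = -1.721517
t=0.960000, y=-1.721517: f=-0.773622 → y ← -1.721517 + 0.48·(-0.773622) = -2.092856
t=1.440000, y=-2.092856: f=-2.190045 → y ← -2.092856 + 0.48·(-2.190045) = -3.144077
y(1.92) ≈ -3.1441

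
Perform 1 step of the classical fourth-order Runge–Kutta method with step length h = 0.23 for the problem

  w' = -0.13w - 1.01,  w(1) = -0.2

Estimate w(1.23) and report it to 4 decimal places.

RK4: k1 = f(s_n, w_n); k2 = f(s_n + h/2, w_n + (h/2)·k1); k3 = f(s_n + h/2, w_n + (h/2)·k2); k4 = f(s_n + h, w_n + h·k3); w_{n+1} = w_n + (h/6)·(k1 + 2k2 + 2k3 + k4).
s=1.000000, w=-0.200000:
  k1 = f(1.000000, -0.200000) = -0.984000
  k2 = f(1.115000, -0.313160) = -0.969289
  k3 = f(1.115000, -0.311468) = -0.969509
  k4 = f(1.230000, -0.422987) = -0.955012
  w ← -0.200000 + (0.23/6)·(k1 + 2k2 + 2k3 + k4) = -0.422970
w(1.23) ≈ -0.4230

-0.4230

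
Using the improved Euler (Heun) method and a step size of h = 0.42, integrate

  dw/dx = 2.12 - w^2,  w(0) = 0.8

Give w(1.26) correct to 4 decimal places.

Heun: k1 = f(x_n, w_n); k2 = f(x_n + h, w_n + h·k1); w_{n+1} = w_n + (h/2)·(k1 + k2).
x=0.000000, w=0.800000:
  k1 = f(0.000000, 0.800000) = 1.480000
  k2 = f(0.420000, 1.421600) = 0.099053
  w ← 0.800000 + (0.42/2)·(1.480000 + 0.099053) = 1.131601
x=0.420000, w=1.131601:
  k1 = f(0.420000, 1.131601) = 0.839479
  k2 = f(0.840000, 1.484182) = -0.082797
  w ← 1.131601 + (0.42/2)·(0.839479 + (-0.082797)) = 1.290504
x=0.840000, w=1.290504:
  k1 = f(0.840000, 1.290504) = 0.454598
  k2 = f(1.260000, 1.481436) = -0.074652
  w ← 1.290504 + (0.42/2)·(0.454598 + (-0.074652)) = 1.370293
w(1.26) ≈ 1.3703

1.3703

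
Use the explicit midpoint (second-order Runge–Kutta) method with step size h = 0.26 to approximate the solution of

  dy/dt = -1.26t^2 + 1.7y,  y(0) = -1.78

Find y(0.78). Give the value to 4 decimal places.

-6.7524

Midpoint: k1 = f(t_n, y_n); k2 = f(t_n + h/2, y_n + (h/2)·k1); y_{n+1} = y_n + h·k2.
t=0.000000, y=-1.780000:
  k1 = f(0.000000, -1.780000) = -3.026000
  k2 = f(0.130000, -2.173380) = -3.716040
  y ← -1.780000 + 0.26·(-3.716040) = -2.746170
t=0.260000, y=-2.746170:
  k1 = f(0.260000, -2.746170) = -4.753666
  k2 = f(0.390000, -3.364147) = -5.910696
  y ← -2.746170 + 0.26·(-5.910696) = -4.282951
t=0.520000, y=-4.282951:
  k1 = f(0.520000, -4.282951) = -7.621721
  k2 = f(0.650000, -5.273775) = -9.497768
  y ← -4.282951 + 0.26·(-9.497768) = -6.752371
y(0.78) ≈ -6.7524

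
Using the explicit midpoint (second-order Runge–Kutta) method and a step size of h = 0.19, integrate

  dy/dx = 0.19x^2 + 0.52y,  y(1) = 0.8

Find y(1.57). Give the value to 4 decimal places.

Midpoint: k1 = f(x_n, y_n); k2 = f(x_n + h/2, y_n + (h/2)·k1); y_{n+1} = y_n + h·k2.
x=1.000000, y=0.800000:
  k1 = f(1.000000, 0.800000) = 0.606000
  k2 = f(1.095000, 0.857570) = 0.673751
  y ← 0.800000 + 0.19·0.673751 = 0.928013
x=1.190000, y=0.928013:
  k1 = f(1.190000, 0.928013) = 0.751626
  k2 = f(1.285000, 0.999417) = 0.833430
  y ← 0.928013 + 0.19·0.833430 = 1.086364
x=1.380000, y=1.086364:
  k1 = f(1.380000, 1.086364) = 0.926745
  k2 = f(1.475000, 1.174405) = 1.024059
  y ← 1.086364 + 0.19·1.024059 = 1.280936
y(1.57) ≈ 1.2809

1.2809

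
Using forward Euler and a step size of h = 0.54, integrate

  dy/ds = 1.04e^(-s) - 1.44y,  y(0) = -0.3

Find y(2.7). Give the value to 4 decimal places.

0.1037

Euler: y_{n+1} = y_n + h·f(s_n, y_n).
s=0.000000, y=-0.300000: f=1.472000 → y ← -0.300000 + 0.54·1.472000 = 0.494880
s=0.540000, y=0.494880: f=-0.106569 → y ← 0.494880 + 0.54·(-0.106569) = 0.437333
s=1.080000, y=0.437333: f=-0.276580 → y ← 0.437333 + 0.54·(-0.276580) = 0.287980
s=1.620000, y=0.287980: f=-0.208876 → y ← 0.287980 + 0.54·(-0.208876) = 0.175187
s=2.160000, y=0.175187: f=-0.132331 → y ← 0.175187 + 0.54·(-0.132331) = 0.103728
y(2.7) ≈ 0.1037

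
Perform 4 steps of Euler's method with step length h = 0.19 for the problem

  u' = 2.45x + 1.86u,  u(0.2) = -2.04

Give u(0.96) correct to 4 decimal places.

-5.5572

Euler: u_{n+1} = u_n + h·f(x_n, u_n).
x=0.200000, u=-2.040000: f=-3.304400 → u ← -2.040000 + 0.19·(-3.304400) = -2.667836
x=0.390000, u=-2.667836: f=-4.006675 → u ← -2.667836 + 0.19·(-4.006675) = -3.429104
x=0.580000, u=-3.429104: f=-4.957134 → u ← -3.429104 + 0.19·(-4.957134) = -4.370960
x=0.770000, u=-4.370960: f=-6.243485 → u ← -4.370960 + 0.19·(-6.243485) = -5.557222
u(0.96) ≈ -5.5572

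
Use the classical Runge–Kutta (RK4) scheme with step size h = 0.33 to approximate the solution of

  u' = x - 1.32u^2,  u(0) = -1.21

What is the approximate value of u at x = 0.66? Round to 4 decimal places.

RK4: k1 = f(x_n, u_n); k2 = f(x_n + h/2, u_n + (h/2)·k1); k3 = f(x_n + h/2, u_n + (h/2)·k2); k4 = f(x_n + h, u_n + h·k3); u_{n+1} = u_n + (h/6)·(k1 + 2k2 + 2k3 + k4).
x=0.000000, u=-1.210000:
  k1 = f(0.000000, -1.210000) = -1.932612
  k2 = f(0.165000, -1.528881) = -2.920470
  k3 = f(0.165000, -1.691878) = -3.613433
  k4 = f(0.330000, -2.402433) = -7.288623
  u ← -1.210000 + (0.33/6)·(k1 + 2k2 + 2k3 + k4) = -2.435897
x=0.330000, u=-2.435897:
  k1 = f(0.330000, -2.435897) = -7.502346
  k2 = f(0.495000, -3.673784) = -17.320633
  k3 = f(0.495000, -5.293802) = -36.497124
  k4 = f(0.660000, -14.479948) = -276.102951
  u ← -2.435897 + (0.33/6)·(k1 + 2k2 + 2k3 + k4) = -23.954142
u(0.66) ≈ -23.9541

-23.9541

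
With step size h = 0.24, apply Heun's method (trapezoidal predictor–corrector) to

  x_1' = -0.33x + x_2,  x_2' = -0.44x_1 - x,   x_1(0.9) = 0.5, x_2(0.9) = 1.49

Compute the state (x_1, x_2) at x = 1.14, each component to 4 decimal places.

Heun on (x_1,x_2): k1 = f(x_n, state_n); k2 = f(x_n + h, state_n + h·k1); state_{n+1} = state_n + (h/2)·(k1 + k2).
0.900000: (0.500000, 1.490000)
  k1 = (1.193000, -1.120000)
  predictor → (0.786320, 1.221200)
  k2 = (0.845000, -1.485981)
  → (0.744560, 1.177282)
(x_1(1.14), x_2(1.14)) ≈ (0.7446, 1.1773)

0.7446, 1.1773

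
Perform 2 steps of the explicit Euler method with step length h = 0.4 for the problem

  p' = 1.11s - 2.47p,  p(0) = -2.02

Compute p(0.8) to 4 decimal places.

0.1773

Euler: p_{n+1} = p_n + h·f(s_n, p_n).
s=0.000000, p=-2.020000: f=4.989400 → p ← -2.020000 + 0.4·4.989400 = -0.024240
s=0.400000, p=-0.024240: f=0.503873 → p ← -0.024240 + 0.4·0.503873 = 0.177309
p(0.8) ≈ 0.1773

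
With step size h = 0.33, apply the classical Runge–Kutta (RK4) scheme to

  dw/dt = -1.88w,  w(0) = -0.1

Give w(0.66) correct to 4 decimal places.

RK4: k1 = f(t_n, w_n); k2 = f(t_n + h/2, w_n + (h/2)·k1); k3 = f(t_n + h/2, w_n + (h/2)·k2); k4 = f(t_n + h, w_n + h·k3); w_{n+1} = w_n + (h/6)·(k1 + 2k2 + 2k3 + k4).
t=0.000000, w=-0.100000:
  k1 = f(0.000000, -0.100000) = 0.188000
  k2 = f(0.165000, -0.068980) = 0.129682
  k3 = f(0.165000, -0.078602) = 0.147773
  k4 = f(0.330000, -0.051235) = 0.096322
  w ← -0.100000 + (0.33/6)·(k1 + 2k2 + 2k3 + k4) = -0.053842
t=0.330000, w=-0.053842:
  k1 = f(0.330000, -0.053842) = 0.101223
  k2 = f(0.495000, -0.037140) = 0.069824
  k3 = f(0.495000, -0.042321) = 0.079564
  k4 = f(0.660000, -0.027586) = 0.051862
  w ← -0.053842 + (0.33/6)·(k1 + 2k2 + 2k3 + k4) = -0.028990
w(0.66) ≈ -0.0290

-0.0290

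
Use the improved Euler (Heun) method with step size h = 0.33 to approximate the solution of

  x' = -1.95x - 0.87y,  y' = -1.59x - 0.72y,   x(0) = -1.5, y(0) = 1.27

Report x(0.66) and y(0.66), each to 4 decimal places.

Heun on (x,y): k1 = f(t_n, state_n); k2 = f(t_n + h, state_n + h·k1); state_{n+1} = state_n + (h/2)·(k1 + k2).
0.000000: (-1.500000, 1.270000)
  k1 = (1.820100, 1.470600)
  predictor → (-0.899367, 1.755298)
  k2 = (0.226656, 0.166179)
  → (-1.162285, 1.540069)
0.330000: (-1.162285, 1.540069)
  k1 = (0.926597, 0.739184)
  predictor → (-0.856508, 1.783999)
  k2 = (0.118112, 0.077369)
  → (-0.989908, 1.674800)
(x(0.66), y(0.66)) ≈ (-0.9899, 1.6748)

-0.9899, 1.6748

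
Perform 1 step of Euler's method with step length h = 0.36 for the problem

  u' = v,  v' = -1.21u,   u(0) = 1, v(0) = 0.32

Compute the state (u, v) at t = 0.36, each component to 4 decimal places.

1.1152, -0.1156

Euler on (u,v): u_{n+1} = u_n + h·u', v_{n+1} = v_n + h·v'.
0.000000: (1.000000, 0.320000); f=(0.320000, -1.210000) → (1.115200, -0.115600)
(u(0.36), v(0.36)) ≈ (1.1152, -0.1156)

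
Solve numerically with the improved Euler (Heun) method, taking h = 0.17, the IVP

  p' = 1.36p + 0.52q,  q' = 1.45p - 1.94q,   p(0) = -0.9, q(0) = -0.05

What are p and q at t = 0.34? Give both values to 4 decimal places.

-1.4751, -0.4508

Heun on (p,q): k1 = f(t_n, state_n); k2 = f(t_n + h, state_n + h·k1); state_{n+1} = state_n + (h/2)·(k1 + k2).
0.000000: (-0.900000, -0.050000)
  k1 = (-1.250000, -1.208000)
  predictor → (-1.112500, -0.255360)
  k2 = (-1.645787, -1.117727)
  → (-1.146142, -0.247687)
0.170000: (-1.146142, -0.247687)
  k1 = (-1.687550, -1.181393)
  predictor → (-1.433025, -0.448524)
  k2 = (-2.182147, -1.207751)
  → (-1.475066, -0.450764)
(p(0.34), q(0.34)) ≈ (-1.4751, -0.4508)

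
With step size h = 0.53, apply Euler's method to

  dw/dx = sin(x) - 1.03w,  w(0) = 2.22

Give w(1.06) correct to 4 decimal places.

Euler: w_{n+1} = w_n + h·f(x_n, w_n).
x=0.000000, w=2.220000: f=-2.286600 → w ← 2.220000 + 0.53·(-2.286600) = 1.008102
x=0.530000, w=1.008102: f=-0.532812 → w ← 1.008102 + 0.53·(-0.532812) = 0.725712
w(1.06) ≈ 0.7257

0.7257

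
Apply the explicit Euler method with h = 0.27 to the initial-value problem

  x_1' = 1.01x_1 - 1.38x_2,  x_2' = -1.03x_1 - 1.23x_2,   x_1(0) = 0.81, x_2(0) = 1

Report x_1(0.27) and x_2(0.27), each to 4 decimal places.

Euler on (x_1,x_2): x_1_{n+1} = x_1_n + h·x_1', x_2_{n+1} = x_2_n + h·x_2'.
0.000000: (0.810000, 1.000000); f=(-0.561900, -2.064300) → (0.658287, 0.442639)
(x_1(0.27), x_2(0.27)) ≈ (0.6583, 0.4426)

0.6583, 0.4426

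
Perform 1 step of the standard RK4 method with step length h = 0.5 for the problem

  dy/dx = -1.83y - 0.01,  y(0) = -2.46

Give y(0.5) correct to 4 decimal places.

-0.9999

RK4: k1 = f(x_n, y_n); k2 = f(x_n + h/2, y_n + (h/2)·k1); k3 = f(x_n + h/2, y_n + (h/2)·k2); k4 = f(x_n + h, y_n + h·k3); y_{n+1} = y_n + (h/6)·(k1 + 2k2 + 2k3 + k4).
x=0.000000, y=-2.460000:
  k1 = f(0.000000, -2.460000) = 4.491800
  k2 = f(0.250000, -1.337050) = 2.436802
  k3 = f(0.250000, -1.850800) = 3.376963
  k4 = f(0.500000, -0.771518) = 1.401879
  y ← -2.460000 + (0.5/6)·(k1 + 2k2 + 2k3 + k4) = -0.999899
y(0.5) ≈ -0.9999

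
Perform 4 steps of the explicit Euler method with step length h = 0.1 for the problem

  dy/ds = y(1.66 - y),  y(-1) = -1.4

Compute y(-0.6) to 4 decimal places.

Euler: y_{n+1} = y_n + h·f(s_n, y_n).
s=-1.000000, y=-1.400000: f=-4.284000 → y ← -1.400000 + 0.1·(-4.284000) = -1.828400
s=-0.900000, y=-1.828400: f=-6.378191 → y ← -1.828400 + 0.1·(-6.378191) = -2.466219
s=-0.800000, y=-2.466219: f=-10.176160 → y ← -2.466219 + 0.1·(-10.176160) = -3.483835
s=-0.700000, y=-3.483835: f=-17.920273 → y ← -3.483835 + 0.1·(-17.920273) = -5.275862
y(-0.6) ≈ -5.2759

-5.2759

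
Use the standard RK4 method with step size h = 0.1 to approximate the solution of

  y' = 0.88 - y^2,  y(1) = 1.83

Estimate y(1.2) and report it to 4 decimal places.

1.4716

RK4: k1 = f(s_n, y_n); k2 = f(s_n + h/2, y_n + (h/2)·k1); k3 = f(s_n + h/2, y_n + (h/2)·k2); k4 = f(s_n + h, y_n + h·k3); y_{n+1} = y_n + (h/6)·(k1 + 2k2 + 2k3 + k4).
s=1.000000, y=1.830000:
  k1 = f(1.000000, 1.830000) = -2.468900
  k2 = f(1.050000, 1.706555) = -2.032330
  k3 = f(1.050000, 1.728384) = -2.107310
  k4 = f(1.100000, 1.619269) = -1.742032
  y ← 1.830000 + (0.1/6)·(k1 + 2k2 + 2k3 + k4) = 1.621830
s=1.100000, y=1.621830:
  k1 = f(1.100000, 1.621830) = -1.750332
  k2 = f(1.150000, 1.534313) = -1.474117
  k3 = f(1.150000, 1.548124) = -1.516688
  k4 = f(1.200000, 1.470161) = -1.281373
  y ← 1.621830 + (0.1/6)·(k1 + 2k2 + 2k3 + k4) = 1.471608
y(1.2) ≈ 1.4716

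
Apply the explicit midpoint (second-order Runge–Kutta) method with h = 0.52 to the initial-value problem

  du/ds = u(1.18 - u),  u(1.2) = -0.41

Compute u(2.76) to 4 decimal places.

-25.9842

Midpoint: k1 = f(s_n, u_n); k2 = f(s_n + h/2, u_n + (h/2)·k1); u_{n+1} = u_n + h·k2.
s=1.200000, u=-0.410000:
  k1 = f(1.200000, -0.410000) = -0.651900
  k2 = f(1.460000, -0.579494) = -1.019616
  u ← -0.410000 + 0.52·(-1.019616) = -0.940200
s=1.720000, u=-0.940200:
  k1 = f(1.720000, -0.940200) = -1.993413
  k2 = f(1.980000, -1.458488) = -3.848203
  u ← -0.940200 + 0.52·(-3.848203) = -2.941266
s=2.240000, u=-2.941266:
  k1 = f(2.240000, -2.941266) = -12.121738
  k2 = f(2.500000, -6.092918) = -44.313291
  u ← -2.941266 + 0.52·(-44.313291) = -25.984177
u(2.76) ≈ -25.9842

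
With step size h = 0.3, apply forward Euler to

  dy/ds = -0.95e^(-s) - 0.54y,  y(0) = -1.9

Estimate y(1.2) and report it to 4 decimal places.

-1.4999

Euler: y_{n+1} = y_n + h·f(s_n, y_n).
s=0.000000, y=-1.900000: f=0.076000 → y ← -1.900000 + 0.3·0.076000 = -1.877200
s=0.300000, y=-1.877200: f=0.309911 → y ← -1.877200 + 0.3·0.309911 = -1.784227
s=0.600000, y=-1.784227: f=0.442111 → y ← -1.784227 + 0.3·0.442111 = -1.651593
s=0.900000, y=-1.651593: f=0.505619 → y ← -1.651593 + 0.3·0.505619 = -1.499908
y(1.2) ≈ -1.4999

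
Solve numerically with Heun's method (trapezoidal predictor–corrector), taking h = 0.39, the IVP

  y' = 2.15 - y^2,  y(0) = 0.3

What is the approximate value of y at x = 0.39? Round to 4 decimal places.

Heun: k1 = f(x_n, y_n); k2 = f(x_n + h, y_n + h·k1); y_{n+1} = y_n + (h/2)·(k1 + k2).
x=0.000000, y=0.300000:
  k1 = f(0.000000, 0.300000) = 2.060000
  k2 = f(0.390000, 1.103400) = 0.932508
  y ← 0.300000 + (0.39/2)·(2.060000 + 0.932508) = 0.883539
y(0.39) ≈ 0.8835

0.8835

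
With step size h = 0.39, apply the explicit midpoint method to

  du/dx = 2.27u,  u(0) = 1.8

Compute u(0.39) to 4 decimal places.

4.0989

Midpoint: k1 = f(x_n, u_n); k2 = f(x_n + h/2, u_n + (h/2)·k1); u_{n+1} = u_n + h·k2.
x=0.000000, u=1.800000:
  k1 = f(0.000000, 1.800000) = 4.086000
  k2 = f(0.195000, 2.596770) = 5.894668
  u ← 1.800000 + 0.39·5.894668 = 4.098920
u(0.39) ≈ 4.0989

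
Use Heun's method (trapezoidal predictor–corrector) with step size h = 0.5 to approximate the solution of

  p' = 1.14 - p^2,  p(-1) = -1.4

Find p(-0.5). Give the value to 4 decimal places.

-2.1390

Heun: k1 = f(t_n, p_n); k2 = f(t_n + h, p_n + h·k1); p_{n+1} = p_n + (h/2)·(k1 + k2).
t=-1.000000, p=-1.400000:
  k1 = f(-1.000000, -1.400000) = -0.820000
  k2 = f(-0.500000, -1.810000) = -2.136100
  p ← -1.400000 + (0.5/2)·(-0.820000 + (-2.136100)) = -2.139025
p(-0.5) ≈ -2.1390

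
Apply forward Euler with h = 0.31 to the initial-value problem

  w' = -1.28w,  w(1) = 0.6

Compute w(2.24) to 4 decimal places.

0.0794

Euler: w_{n+1} = w_n + h·f(s_n, w_n).
s=1.000000, w=0.600000: f=-0.768000 → w ← 0.600000 + 0.31·(-0.768000) = 0.361920
s=1.310000, w=0.361920: f=-0.463258 → w ← 0.361920 + 0.31·(-0.463258) = 0.218310
s=1.620000, w=0.218310: f=-0.279437 → w ← 0.218310 + 0.31·(-0.279437) = 0.131685
s=1.930000, w=0.131685: f=-0.168556 → w ← 0.131685 + 0.31·(-0.168556) = 0.079432
w(2.24) ≈ 0.0794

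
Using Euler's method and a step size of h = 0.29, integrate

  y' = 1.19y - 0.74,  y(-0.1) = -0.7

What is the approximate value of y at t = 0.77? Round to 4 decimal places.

Euler: y_{n+1} = y_n + h·f(t_n, y_n).
t=-0.100000, y=-0.700000: f=-1.573000 → y ← -0.700000 + 0.29·(-1.573000) = -1.156170
t=0.190000, y=-1.156170: f=-2.115842 → y ← -1.156170 + 0.29·(-2.115842) = -1.769764
t=0.480000, y=-1.769764: f=-2.846019 → y ← -1.769764 + 0.29·(-2.846019) = -2.595110
y(0.77) ≈ -2.5951

-2.5951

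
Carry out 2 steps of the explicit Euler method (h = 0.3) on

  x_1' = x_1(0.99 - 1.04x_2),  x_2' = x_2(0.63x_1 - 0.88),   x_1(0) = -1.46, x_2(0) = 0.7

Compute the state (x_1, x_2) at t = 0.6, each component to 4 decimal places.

Euler on (x_1,x_2): x_1_{n+1} = x_1_n + h·x_1', x_2_{n+1} = x_2_n + h·x_2'.
0.000000: (-1.460000, 0.700000); f=(-0.382520, -1.259860) → (-1.574756, 0.322042)
0.300000: (-1.574756, 0.322042); f=(-1.031585, -0.602894) → (-1.884232, 0.141174)
(x_1(0.6), x_2(0.6)) ≈ (-1.8842, 0.1412)

-1.8842, 0.1412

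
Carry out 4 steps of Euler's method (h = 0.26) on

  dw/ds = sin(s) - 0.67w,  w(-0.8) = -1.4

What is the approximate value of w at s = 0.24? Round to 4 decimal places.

-0.9118

Euler: w_{n+1} = w_n + h·f(s_n, w_n).
s=-0.800000, w=-1.400000: f=0.220644 → w ← -1.400000 + 0.26·0.220644 = -1.342633
s=-0.540000, w=-1.342633: f=0.385428 → w ← -1.342633 + 0.26·0.385428 = -1.242421
s=-0.280000, w=-1.242421: f=0.556067 → w ← -1.242421 + 0.26·0.556067 = -1.097844
s=-0.020000, w=-1.097844: f=0.715557 → w ← -1.097844 + 0.26·0.715557 = -0.911799
w(0.24) ≈ -0.9118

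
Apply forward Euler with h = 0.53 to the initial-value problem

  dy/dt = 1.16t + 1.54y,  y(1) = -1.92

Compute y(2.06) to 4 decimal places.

Euler: y_{n+1} = y_n + h·f(t_n, y_n).
t=1.000000, y=-1.920000: f=-1.796800 → y ← -1.920000 + 0.53·(-1.796800) = -2.872304
t=1.530000, y=-2.872304: f=-2.648548 → y ← -2.872304 + 0.53·(-2.648548) = -4.276035
y(2.06) ≈ -4.2760

-4.2760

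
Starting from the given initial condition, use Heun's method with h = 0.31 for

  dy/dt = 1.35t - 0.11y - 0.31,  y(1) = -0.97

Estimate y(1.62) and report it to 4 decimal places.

Heun: k1 = f(t_n, y_n); k2 = f(t_n + h, y_n + h·k1); y_{n+1} = y_n + (h/2)·(k1 + k2).
t=1.000000, y=-0.970000:
  k1 = f(1.000000, -0.970000) = 1.146700
  k2 = f(1.310000, -0.614523) = 1.526098
  y ← -0.970000 + (0.31/2)·(1.146700 + 1.526098) = -0.555716
t=1.310000, y=-0.555716:
  k1 = f(1.310000, -0.555716) = 1.519629
  k2 = f(1.620000, -0.084631) = 1.886309
  y ← -0.555716 + (0.31/2)·(1.519629 + 1.886309) = -0.027796
y(1.62) ≈ -0.0278

-0.0278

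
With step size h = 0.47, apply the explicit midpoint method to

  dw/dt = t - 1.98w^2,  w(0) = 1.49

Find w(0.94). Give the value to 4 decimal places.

Midpoint: k1 = f(t_n, w_n); k2 = f(t_n + h/2, w_n + (h/2)·k1); w_{n+1} = w_n + h·k2.
t=0.000000, w=1.490000:
  k1 = f(0.000000, 1.490000) = -4.395798
  k2 = f(0.235000, 0.456987) = -0.178498
  w ← 1.490000 + 0.47·(-0.178498) = 1.406106
t=0.470000, w=1.406106:
  k1 = f(0.470000, 1.406106) = -3.444724
  k2 = f(0.705000, 0.596596) = 0.000266
  w ← 1.406106 + 0.47·0.000266 = 1.406231
w(0.94) ≈ 1.4062

1.4062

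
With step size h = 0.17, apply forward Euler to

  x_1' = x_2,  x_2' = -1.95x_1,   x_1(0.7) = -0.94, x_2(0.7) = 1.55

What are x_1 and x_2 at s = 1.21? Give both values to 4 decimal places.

-0.0054, 2.2052

Euler on (x_1,x_2): x_1_{n+1} = x_1_n + h·x_1', x_2_{n+1} = x_2_n + h·x_2'.
0.700000: (-0.940000, 1.550000); f=(1.550000, 1.833000) → (-0.676500, 1.861610)
0.870000: (-0.676500, 1.861610); f=(1.861610, 1.319175) → (-0.360026, 2.085870)
1.040000: (-0.360026, 2.085870); f=(2.085870, 0.702051) → (-0.005428, 2.205218)
(x_1(1.21), x_2(1.21)) ≈ (-0.0054, 2.2052)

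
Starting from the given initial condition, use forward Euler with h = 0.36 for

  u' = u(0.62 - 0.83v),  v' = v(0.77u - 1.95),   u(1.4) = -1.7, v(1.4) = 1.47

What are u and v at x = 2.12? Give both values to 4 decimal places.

-1.7316, 0.0182

Euler on (u,v): u_{n+1} = u_n + h·u', v_{n+1} = v_n + h·v'.
1.400000: (-1.700000, 1.470000); f=(1.020170, -4.790730) → (-1.332739, -0.254663)
1.760000: (-1.332739, -0.254663); f=(-1.107999, 0.757930) → (-1.731619, 0.018192)
(u(2.12), v(2.12)) ≈ (-1.7316, 0.0182)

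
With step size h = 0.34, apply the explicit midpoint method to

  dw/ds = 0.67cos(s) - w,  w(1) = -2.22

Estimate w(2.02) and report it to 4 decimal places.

Midpoint: k1 = f(s_n, w_n); k2 = f(s_n + h/2, w_n + (h/2)·k1); w_{n+1} = w_n + h·k2.
s=1.000000, w=-2.220000:
  k1 = f(1.000000, -2.220000) = 2.582003
  k2 = f(1.170000, -1.781060) = 2.042461
  w ← -2.220000 + 0.34·2.042461 = -1.525563
s=1.340000, w=-1.525563:
  k1 = f(1.340000, -1.525563) = 1.678828
  k2 = f(1.510000, -1.240163) = 1.280871
  w ← -1.525563 + 0.34·1.280871 = -1.090067
s=1.680000, w=-1.090067:
  k1 = f(1.680000, -1.090067) = 1.017046
  k2 = f(1.850000, -0.917169) = 0.732524
  w ← -1.090067 + 0.34·0.732524 = -0.841009
w(2.02) ≈ -0.8410

-0.8410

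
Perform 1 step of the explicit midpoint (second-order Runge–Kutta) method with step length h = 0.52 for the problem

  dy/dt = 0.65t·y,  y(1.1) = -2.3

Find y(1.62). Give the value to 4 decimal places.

Midpoint: k1 = f(t_n, y_n); k2 = f(t_n + h/2, y_n + (h/2)·k1); y_{n+1} = y_n + h·k2.
t=1.100000, y=-2.300000:
  k1 = f(1.100000, -2.300000) = -1.644500
  k2 = f(1.360000, -2.727570) = -2.411172
  y ← -2.300000 + 0.52·(-2.411172) = -3.553809
y(1.62) ≈ -3.5538

-3.5538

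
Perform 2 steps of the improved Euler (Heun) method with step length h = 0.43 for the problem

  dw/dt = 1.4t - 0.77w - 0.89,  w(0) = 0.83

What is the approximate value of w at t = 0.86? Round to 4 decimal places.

0.3234

Heun: k1 = f(t_n, w_n); k2 = f(t_n + h, w_n + h·k1); w_{n+1} = w_n + (h/2)·(k1 + k2).
t=0.000000, w=0.830000:
  k1 = f(0.000000, 0.830000) = -1.529100
  k2 = f(0.430000, 0.172487) = -0.420815
  w ← 0.830000 + (0.43/2)·(-1.529100 + (-0.420815)) = 0.410768
t=0.430000, w=0.410768:
  k1 = f(0.430000, 0.410768) = -0.604292
  k2 = f(0.860000, 0.150923) = 0.197789
  w ← 0.410768 + (0.43/2)·(-0.604292 + 0.197789) = 0.323370
w(0.86) ≈ 0.3234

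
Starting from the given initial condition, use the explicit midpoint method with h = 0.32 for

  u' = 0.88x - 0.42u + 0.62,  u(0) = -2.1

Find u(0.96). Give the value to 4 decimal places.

-0.5560

Midpoint: k1 = f(x_n, u_n); k2 = f(x_n + h/2, u_n + (h/2)·k1); u_{n+1} = u_n + h·k2.
x=0.000000, u=-2.100000:
  k1 = f(0.000000, -2.100000) = 1.502000
  k2 = f(0.160000, -1.859680) = 1.541866
  u ← -2.100000 + 0.32·1.541866 = -1.606603
x=0.320000, u=-1.606603:
  k1 = f(0.320000, -1.606603) = 1.576373
  k2 = f(0.480000, -1.354383) = 1.611241
  u ← -1.606603 + 0.32·1.611241 = -1.091006
x=0.640000, u=-1.091006:
  k1 = f(0.640000, -1.091006) = 1.641422
  k2 = f(0.800000, -0.828378) = 1.671919
  u ← -1.091006 + 0.32·1.671919 = -0.555992
u(0.96) ≈ -0.5560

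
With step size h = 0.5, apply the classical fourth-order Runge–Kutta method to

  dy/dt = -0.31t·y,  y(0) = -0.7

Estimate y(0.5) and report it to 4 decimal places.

-0.6734

RK4: k1 = f(t_n, y_n); k2 = f(t_n + h/2, y_n + (h/2)·k1); k3 = f(t_n + h/2, y_n + (h/2)·k2); k4 = f(t_n + h, y_n + h·k3); y_{n+1} = y_n + (h/6)·(k1 + 2k2 + 2k3 + k4).
t=0.000000, y=-0.700000:
  k1 = f(0.000000, -0.700000) = 0.000000
  k2 = f(0.250000, -0.700000) = 0.054250
  k3 = f(0.250000, -0.686437) = 0.053199
  k4 = f(0.500000, -0.673401) = 0.104377
  y ← -0.700000 + (0.5/6)·(k1 + 2k2 + 2k3 + k4) = -0.673394
y(0.5) ≈ -0.6734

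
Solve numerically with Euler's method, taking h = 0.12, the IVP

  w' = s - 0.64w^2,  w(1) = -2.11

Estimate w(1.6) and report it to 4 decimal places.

-4.2874

Euler: w_{n+1} = w_n + h·f(s_n, w_n).
s=1.000000, w=-2.110000: f=-1.849344 → w ← -2.110000 + 0.12·(-1.849344) = -2.331921
s=1.120000, w=-2.331921: f=-2.360228 → w ← -2.331921 + 0.12·(-2.360228) = -2.615149
s=1.240000, w=-2.615149: f=-3.136962 → w ← -2.615149 + 0.12·(-3.136962) = -2.991584
s=1.360000, w=-2.991584: f=-4.367728 → w ← -2.991584 + 0.12·(-4.367728) = -3.515711
s=1.480000, w=-3.515711: f=-6.430545 → w ← -3.515711 + 0.12·(-6.430545) = -4.287377
w(1.6) ≈ -4.2874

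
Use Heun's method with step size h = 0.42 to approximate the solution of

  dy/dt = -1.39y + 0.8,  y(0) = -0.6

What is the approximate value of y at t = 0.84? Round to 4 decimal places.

0.1710

Heun: k1 = f(t_n, y_n); k2 = f(t_n + h, y_n + h·k1); y_{n+1} = y_n + (h/2)·(k1 + k2).
t=0.000000, y=-0.600000:
  k1 = f(0.000000, -0.600000) = 1.634000
  k2 = f(0.420000, 0.086280) = 0.680071
  y ← -0.600000 + (0.42/2)·(1.634000 + 0.680071) = -0.114045
t=0.420000, y=-0.114045:
  k1 = f(0.420000, -0.114045) = 0.958523
  k2 = f(0.840000, 0.288534) = 0.398937
  y ← -0.114045 + (0.42/2)·(0.958523 + 0.398937) = 0.171021
y(0.84) ≈ 0.1710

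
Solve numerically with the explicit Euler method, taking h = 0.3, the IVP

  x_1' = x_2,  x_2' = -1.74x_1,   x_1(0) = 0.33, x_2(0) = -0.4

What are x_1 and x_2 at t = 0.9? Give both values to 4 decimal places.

Euler on (x_1,x_2): x_1_{n+1} = x_1_n + h·x_1', x_2_{n+1} = x_2_n + h·x_2'.
0.000000: (0.330000, -0.400000); f=(-0.400000, -0.574200) → (0.210000, -0.572260)
0.300000: (0.210000, -0.572260); f=(-0.572260, -0.365400) → (0.038322, -0.681880)
0.600000: (0.038322, -0.681880); f=(-0.681880, -0.066680) → (-0.166242, -0.701884)
(x_1(0.9), x_2(0.9)) ≈ (-0.1662, -0.7019)

-0.1662, -0.7019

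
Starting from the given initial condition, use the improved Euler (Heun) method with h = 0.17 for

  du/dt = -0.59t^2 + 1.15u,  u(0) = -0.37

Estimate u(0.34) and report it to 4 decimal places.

-0.5551

Heun: k1 = f(t_n, u_n); k2 = f(t_n + h, u_n + h·k1); u_{n+1} = u_n + (h/2)·(k1 + k2).
t=0.000000, u=-0.370000:
  k1 = f(0.000000, -0.370000) = -0.425500
  k2 = f(0.170000, -0.442335) = -0.525736
  u ← -0.370000 + (0.17/2)·(-0.425500 + (-0.525736)) = -0.450855
t=0.170000, u=-0.450855:
  k1 = f(0.170000, -0.450855) = -0.535534
  k2 = f(0.340000, -0.541896) = -0.691384
  u ← -0.450855 + (0.17/2)·(-0.535534 + (-0.691384)) = -0.555143
u(0.34) ≈ -0.5551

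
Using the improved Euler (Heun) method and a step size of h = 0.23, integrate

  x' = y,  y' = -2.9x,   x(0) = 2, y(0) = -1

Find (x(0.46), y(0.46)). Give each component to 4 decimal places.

Heun on (x,y): k1 = f(t_n, state_n); k2 = f(t_n + h, state_n + h·k1); state_{n+1} = state_n + (h/2)·(k1 + k2).
0.000000: (2.000000, -1.000000)
  k1 = (-1.000000, -5.800000)
  predictor → (1.770000, -2.334000)
  k2 = (-2.334000, -5.133000)
  → (1.616590, -2.257295)
0.230000: (1.616590, -2.257295)
  k1 = (-2.257295, -4.688111)
  predictor → (1.097412, -3.335561)
  k2 = (-3.335561, -3.182495)
  → (0.973412, -3.162415)
(x(0.46), y(0.46)) ≈ (0.9734, -3.1624)

0.9734, -3.1624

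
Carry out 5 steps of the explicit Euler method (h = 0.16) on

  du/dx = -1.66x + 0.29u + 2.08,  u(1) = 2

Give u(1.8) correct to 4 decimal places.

Euler: u_{n+1} = u_n + h·f(x_n, u_n).
x=1.000000, u=2.000000: f=1.000000 → u ← 2.000000 + 0.16·1.000000 = 2.160000
x=1.160000, u=2.160000: f=0.780800 → u ← 2.160000 + 0.16·0.780800 = 2.284928
x=1.320000, u=2.284928: f=0.551429 → u ← 2.284928 + 0.16·0.551429 = 2.373157
x=1.480000, u=2.373157: f=0.311415 → u ← 2.373157 + 0.16·0.311415 = 2.422983
x=1.640000, u=2.422983: f=0.060265 → u ← 2.422983 + 0.16·0.060265 = 2.432626
u(1.8) ≈ 2.4326

2.4326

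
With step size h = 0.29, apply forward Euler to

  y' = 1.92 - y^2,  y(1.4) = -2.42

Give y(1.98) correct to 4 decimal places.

Euler: y_{n+1} = y_n + h·f(t_n, y_n).
t=1.400000, y=-2.420000: f=-3.936400 → y ← -2.420000 + 0.29·(-3.936400) = -3.561556
t=1.690000, y=-3.561556: f=-10.764681 → y ← -3.561556 + 0.29·(-10.764681) = -6.683314
y(1.98) ≈ -6.6833

-6.6833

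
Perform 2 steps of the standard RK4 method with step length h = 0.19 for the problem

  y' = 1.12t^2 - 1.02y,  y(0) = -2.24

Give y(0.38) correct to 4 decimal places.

RK4: k1 = f(t_n, y_n); k2 = f(t_n + h/2, y_n + (h/2)·k1); k3 = f(t_n + h/2, y_n + (h/2)·k2); k4 = f(t_n + h, y_n + h·k3); y_{n+1} = y_n + (h/6)·(k1 + 2k2 + 2k3 + k4).
t=0.000000, y=-2.240000:
  k1 = f(0.000000, -2.240000) = 2.284800
  k2 = f(0.095000, -2.022944) = 2.073511
  k3 = f(0.095000, -2.043016) = 2.093985
  k4 = f(0.190000, -1.842143) = 1.919418
  y ← -2.240000 + (0.19/6)·(k1 + 2k2 + 2k3 + k4) = -1.842925
t=0.190000, y=-1.842925:
  k1 = f(0.190000, -1.842925) = 1.920216
  k2 = f(0.285000, -1.660505) = 1.784687
  k3 = f(0.285000, -1.673380) = 1.797819
  k4 = f(0.380000, -1.501339) = 1.693094
  y ← -1.842925 + (0.19/6)·(k1 + 2k2 + 2k3 + k4) = -1.501612
y(0.38) ≈ -1.5016

-1.5016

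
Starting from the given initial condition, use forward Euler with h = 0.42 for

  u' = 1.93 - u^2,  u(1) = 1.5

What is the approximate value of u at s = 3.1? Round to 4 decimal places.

Euler: u_{n+1} = u_n + h·f(s_n, u_n).
s=1.000000, u=1.500000: f=-0.320000 → u ← 1.500000 + 0.42·(-0.320000) = 1.365600
s=1.420000, u=1.365600: f=0.065137 → u ← 1.365600 + 0.42·0.065137 = 1.392957
s=1.840000, u=1.392957: f=-0.010330 → u ← 1.392957 + 0.42·(-0.010330) = 1.388619
s=2.260000, u=1.388619: f=0.001738 → u ← 1.388619 + 0.42·0.001738 = 1.389349
s=2.680000, u=1.389349: f=-0.000290 → u ← 1.389349 + 0.42·(-0.000290) = 1.389227
u(3.1) ≈ 1.3892

1.3892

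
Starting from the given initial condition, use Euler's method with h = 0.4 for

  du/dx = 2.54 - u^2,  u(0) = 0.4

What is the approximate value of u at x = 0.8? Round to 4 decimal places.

Euler: u_{n+1} = u_n + h·f(x_n, u_n).
x=0.000000, u=0.400000: f=2.380000 → u ← 0.400000 + 0.4·2.380000 = 1.352000
x=0.400000, u=1.352000: f=0.712096 → u ← 1.352000 + 0.4·0.712096 = 1.636838
u(0.8) ≈ 1.6368

1.6368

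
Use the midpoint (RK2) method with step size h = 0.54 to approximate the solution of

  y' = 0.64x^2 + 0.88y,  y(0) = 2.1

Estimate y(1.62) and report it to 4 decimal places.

9.5985

Midpoint: k1 = f(x_n, y_n); k2 = f(x_n + h/2, y_n + (h/2)·k1); y_{n+1} = y_n + h·k2.
x=0.000000, y=2.100000:
  k1 = f(0.000000, 2.100000) = 1.848000
  k2 = f(0.270000, 2.598960) = 2.333741
  y ← 2.100000 + 0.54·2.333741 = 3.360220
x=0.540000, y=3.360220:
  k1 = f(0.540000, 3.360220) = 3.143618
  k2 = f(0.810000, 4.208997) = 4.123821
  y ← 3.360220 + 0.54·4.123821 = 5.587083
x=1.080000, y=5.587083:
  k1 = f(1.080000, 5.587083) = 5.663129
  k2 = f(1.350000, 7.116128) = 7.428593
  y ← 5.587083 + 0.54·7.428593 = 9.598524
y(1.62) ≈ 9.5985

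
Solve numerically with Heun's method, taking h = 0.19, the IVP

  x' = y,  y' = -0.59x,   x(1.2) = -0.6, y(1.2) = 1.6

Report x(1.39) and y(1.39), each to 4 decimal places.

-0.2896, 1.6502

Heun on (x,y): k1 = f(t_n, state_n); k2 = f(t_n + h, state_n + h·k1); state_{n+1} = state_n + (h/2)·(k1 + k2).
1.200000: (-0.600000, 1.600000)
  k1 = (1.600000, 0.354000)
  predictor → (-0.296000, 1.667260)
  k2 = (1.667260, 0.174640)
  → (-0.289610, 1.650221)
(x(1.39), y(1.39)) ≈ (-0.2896, 1.6502)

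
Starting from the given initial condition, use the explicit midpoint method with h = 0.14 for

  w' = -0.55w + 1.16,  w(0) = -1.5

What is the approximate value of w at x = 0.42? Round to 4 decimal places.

Midpoint: k1 = f(x_n, w_n); k2 = f(x_n + h/2, w_n + (h/2)·k1); w_{n+1} = w_n + h·k2.
x=0.000000, w=-1.500000:
  k1 = f(0.000000, -1.500000) = 1.985000
  k2 = f(0.070000, -1.361050) = 1.908578
  w ← -1.500000 + 0.14·1.908578 = -1.232799
x=0.140000, w=-1.232799:
  k1 = f(0.140000, -1.232799) = 1.838040
  k2 = f(0.210000, -1.104136) = 1.767275
  w ← -1.232799 + 0.14·1.767275 = -0.985381
x=0.280000, w=-0.985381:
  k1 = f(0.280000, -0.985381) = 1.701959
  k2 = f(0.350000, -0.866243) = 1.636434
  w ← -0.985381 + 0.14·1.636434 = -0.756280
w(0.42) ≈ -0.7563

-0.7563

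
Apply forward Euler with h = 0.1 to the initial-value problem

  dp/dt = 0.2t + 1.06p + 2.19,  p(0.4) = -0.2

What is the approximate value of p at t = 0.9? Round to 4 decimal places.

1.0938

Euler: p_{n+1} = p_n + h·f(t_n, p_n).
t=0.400000, p=-0.200000: f=2.058000 → p ← -0.200000 + 0.1·2.058000 = 0.005800
t=0.500000, p=0.005800: f=2.296148 → p ← 0.005800 + 0.1·2.296148 = 0.235415
t=0.600000, p=0.235415: f=2.559540 → p ← 0.235415 + 0.1·2.559540 = 0.491369
t=0.700000, p=0.491369: f=2.850851 → p ← 0.491369 + 0.1·2.850851 = 0.776454
t=0.800000, p=0.776454: f=3.173041 → p ← 0.776454 + 0.1·3.173041 = 1.093758
p(0.9) ≈ 1.0938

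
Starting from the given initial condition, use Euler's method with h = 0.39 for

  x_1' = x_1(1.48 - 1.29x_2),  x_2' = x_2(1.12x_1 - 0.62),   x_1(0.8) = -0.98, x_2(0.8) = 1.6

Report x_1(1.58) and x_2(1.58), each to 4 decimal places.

-0.9925, 0.2259

Euler on (x_1,x_2): x_1_{n+1} = x_1_n + h·x_1', x_2_{n+1} = x_2_n + h·x_2'.
0.800000: (-0.980000, 1.600000); f=(0.572320, -2.748160) → (-0.756795, 0.528218)
1.190000: (-0.756795, 0.528218); f=(-0.604376, -0.775218) → (-0.992502, 0.225883)
(x_1(1.58), x_2(1.58)) ≈ (-0.9925, 0.2259)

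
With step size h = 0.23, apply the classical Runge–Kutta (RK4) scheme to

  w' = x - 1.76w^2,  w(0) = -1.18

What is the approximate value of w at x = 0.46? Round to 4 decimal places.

RK4: k1 = f(x_n, w_n); k2 = f(x_n + h/2, w_n + (h/2)·k1); k3 = f(x_n + h/2, w_n + (h/2)·k2); k4 = f(x_n + h, w_n + h·k3); w_{n+1} = w_n + (h/6)·(k1 + 2k2 + 2k3 + k4).
x=0.000000, w=-1.180000:
  k1 = f(0.000000, -1.180000) = -2.450624
  k2 = f(0.115000, -1.461822) = -3.645984
  k3 = f(0.115000, -1.599288) = -4.386592
  k4 = f(0.230000, -2.188916) = -8.202783
  w ← -1.180000 + (0.23/6)·(k1 + 2k2 + 2k3 + k4) = -2.204211
x=0.230000, w=-2.204211:
  k1 = f(0.230000, -2.204211) = -8.321045
  k2 = f(0.345000, -3.161132) = -17.242245
  k3 = f(0.345000, -4.187070) = -30.510531
  k4 = f(0.460000, -9.221634) = -149.207807
  w ← -2.204211 + (0.23/6)·(k1 + 2k2 + 2k3 + k4) = -11.903864
w(0.46) ≈ -11.9039

-11.9039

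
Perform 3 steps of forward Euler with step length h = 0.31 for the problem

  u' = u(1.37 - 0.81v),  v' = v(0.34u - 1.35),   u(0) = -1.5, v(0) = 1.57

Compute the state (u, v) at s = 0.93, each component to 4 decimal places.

-2.6340, 0.1048

Euler on (u,v): u_{n+1} = u_n + h·u', v_{n+1} = v_n + h·v'.
0.000000: (-1.500000, 1.570000); f=(-0.147450, -2.920200) → (-1.545710, 0.664738)
0.310000: (-1.545710, 0.664738); f=(-1.285354, -1.246744) → (-1.944169, 0.278248)
0.620000: (-1.944169, 0.278248); f=(-2.225334, -0.559561) → (-2.634023, 0.104784)
(u(0.93), v(0.93)) ≈ (-2.6340, 0.1048)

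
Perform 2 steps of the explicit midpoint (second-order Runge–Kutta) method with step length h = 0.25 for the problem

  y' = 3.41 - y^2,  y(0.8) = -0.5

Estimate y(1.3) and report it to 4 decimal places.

Midpoint: k1 = f(t_n, y_n); k2 = f(t_n + h/2, y_n + (h/2)·k1); y_{n+1} = y_n + h·k2.
t=0.800000, y=-0.500000:
  k1 = f(0.800000, -0.500000) = 3.160000
  k2 = f(0.925000, -0.105000) = 3.398975
  y ← -0.500000 + 0.25·3.398975 = 0.349744
t=1.050000, y=0.349744:
  k1 = f(1.050000, 0.349744) = 3.287679
  k2 = f(1.175000, 0.760704) = 2.831330
  y ← 0.349744 + 0.25·2.831330 = 1.057576
y(1.3) ≈ 1.0576

1.0576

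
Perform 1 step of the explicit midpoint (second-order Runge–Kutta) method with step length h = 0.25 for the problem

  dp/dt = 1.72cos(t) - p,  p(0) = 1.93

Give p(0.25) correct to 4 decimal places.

Midpoint: k1 = f(t_n, p_n); k2 = f(t_n + h/2, p_n + (h/2)·k1); p_{n+1} = p_n + h·k2.
t=0.000000, p=1.930000:
  k1 = f(0.000000, 1.930000) = -0.210000
  k2 = f(0.125000, 1.903750) = -0.197170
  p ← 1.930000 + 0.25·(-0.197170) = 1.880707
p(0.25) ≈ 1.8807

1.8807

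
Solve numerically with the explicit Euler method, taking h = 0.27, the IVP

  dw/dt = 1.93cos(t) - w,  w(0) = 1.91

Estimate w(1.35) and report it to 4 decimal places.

1.4854

Euler: w_{n+1} = w_n + h·f(t_n, w_n).
t=0.000000, w=1.910000: f=0.020000 → w ← 1.910000 + 0.27·0.020000 = 1.915400
t=0.270000, w=1.915400: f=-0.055322 → w ← 1.915400 + 0.27·(-0.055322) = 1.900463
t=0.540000, w=1.900463: f=-0.245085 → w ← 1.900463 + 0.27·(-0.245085) = 1.834290
t=0.810000, w=1.834290: f=-0.503558 → w ← 1.834290 + 0.27·(-0.503558) = 1.698329
t=1.080000, w=1.698329: f=-0.788666 → w ← 1.698329 + 0.27·(-0.788666) = 1.485390
w(1.35) ≈ 1.4854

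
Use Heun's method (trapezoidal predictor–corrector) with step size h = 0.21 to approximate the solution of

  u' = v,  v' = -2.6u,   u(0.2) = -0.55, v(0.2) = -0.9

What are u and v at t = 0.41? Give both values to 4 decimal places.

Heun on (u,v): k1 = f(t_n, state_n); k2 = f(t_n + h, state_n + h·k1); state_{n+1} = state_n + (h/2)·(k1 + k2).
0.200000: (-0.550000, -0.900000)
  k1 = (-0.900000, 1.430000)
  predictor → (-0.739000, -0.599700)
  k2 = (-0.599700, 1.921400)
  → (-0.707469, -0.548103)
(u(0.41), v(0.41)) ≈ (-0.7075, -0.5481)

-0.7075, -0.5481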